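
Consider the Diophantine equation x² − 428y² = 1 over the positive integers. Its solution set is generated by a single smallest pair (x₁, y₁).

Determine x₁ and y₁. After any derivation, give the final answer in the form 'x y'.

1850887 89466

[20; 1,2,4,1,5,10,5,1,4,2,1,40] for √428; ℓ=12 ⇒ convergent index 11
k=0  a_k=20  p_k/q_k = 20/1
k=1  a_k=1  p_k/q_k = 21/1
k=2  a_k=2  p_k/q_k = 62/3
…
k=4  a_k=1  p_k/q_k = 331/16
k=5  a_k=5  p_k/q_k = 1924/93
…
k=10  a_k=2  p_k/q_k = 1273708/61567
k=11  a_k=1  p_k/q_k = 1850887/89466
(x₁, y₁) = (1850887, 89466);  1850887² − 428·89466² = 1 ✓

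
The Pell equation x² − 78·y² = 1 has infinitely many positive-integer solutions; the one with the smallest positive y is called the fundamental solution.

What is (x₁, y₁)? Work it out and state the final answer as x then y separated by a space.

53 6

[8; 1,4,1,16] for √78; ℓ=4 ⇒ convergent index 3
i=0: a=8 ⇒ p=8, q=1
…
i=2: a=4 ⇒ p=44, q=5
i=3: a=1 ⇒ p=53, q=6
→ (53, 6).  Check: 53²=2809, 78·6²=2808, difference 1.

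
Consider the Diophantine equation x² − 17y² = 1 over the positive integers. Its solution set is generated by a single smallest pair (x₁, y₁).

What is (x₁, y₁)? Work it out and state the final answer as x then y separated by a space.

33 8

d=17: √d = [4; 8] (ℓ=1, odd), read p_1/q_1
step 0: (4, 1)  from 4·(1,0) + (0,1)
step 1: (33, 8)  from 8·(4,1) + (1,0)
fundamental: x₁=33, y₁=8  (since 1089 − 17·64 = 1)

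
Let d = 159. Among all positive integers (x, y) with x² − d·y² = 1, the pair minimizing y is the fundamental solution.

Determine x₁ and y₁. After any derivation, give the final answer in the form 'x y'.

√159 = [12; 1,1,1,1,3,1,1,1,1,24, …], period ℓ=10 (even) → k=9
k=0  a_k=12  p_k/q_k = 12/1
k=1  a_k=1  p_k/q_k = 13/1
k=2  a_k=1  p_k/q_k = 25/2
…
k=5  a_k=3  p_k/q_k = 227/18
k=6  a_k=1  p_k/q_k = 290/23
k=7  a_k=1  p_k/q_k = 517/41
k=8  a_k=1  p_k/q_k = 807/64
k=9  a_k=1  p_k/q_k = 1324/105
fundamental: x₁=1324, y₁=105  (since 1752976 − 159·11025 = 1)

1324 105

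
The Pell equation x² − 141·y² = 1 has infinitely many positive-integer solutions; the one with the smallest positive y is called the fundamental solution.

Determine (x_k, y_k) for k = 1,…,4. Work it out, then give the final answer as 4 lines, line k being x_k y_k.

95 8
18049 1520
3429215 288792
651532801 54868960

√141 → a₀=11, period (1,6,1,22); ℓ=4 even so k=3
k=0  a_k=11  p_k/q_k = 11/1
…
k=2  a_k=6  p_k/q_k = 83/7
k=3  a_k=1  p_k/q_k = 95/8
→ (95, 8).  Check: 95²=9025, 141·8²=9024, difference 1.
(95+8√141)^2 = 18049 + 1520√141
(95+8√141)^3 = 3429215 + 288792√141
(95+8√141)^4 = 651532801 + 54868960√141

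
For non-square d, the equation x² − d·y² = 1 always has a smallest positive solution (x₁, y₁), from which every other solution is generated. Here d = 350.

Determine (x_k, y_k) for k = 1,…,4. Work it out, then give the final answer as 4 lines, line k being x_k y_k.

449 24
403201 21552
362074049 19353672
325142092801 17379575904

√350 → a₀=18, period (1,2,2,2,1,36); ℓ=6 even so k=5
k=0  a_k=18  p_k/q_k = 18/1
k=1  a_k=1  p_k/q_k = 19/1
k=2  a_k=2  p_k/q_k = 56/3
k=3  a_k=2  p_k/q_k = 131/7
k=4  a_k=2  p_k/q_k = 318/17
k=5  a_k=1  p_k/q_k = 449/24
(x₁, y₁) = (449, 24);  449² − 350·24² = 1 ✓
(449+24√350)^2 = 403201 + 21552√350
(449+24√350)^3 = 362074049 + 19353672√350
(449+24√350)^4 = 325142092801 + 17379575904√350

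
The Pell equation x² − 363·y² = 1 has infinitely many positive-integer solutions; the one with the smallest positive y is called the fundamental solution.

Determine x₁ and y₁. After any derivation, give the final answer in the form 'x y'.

[19; 19,38] for √363; ℓ=2 ⇒ convergent index 1
i=0: a=19 ⇒ p=19, q=1
i=1: a=19 ⇒ p=362, q=19
(x₁, y₁) = (362, 19);  362² − 363·19² = 1 ✓

362 19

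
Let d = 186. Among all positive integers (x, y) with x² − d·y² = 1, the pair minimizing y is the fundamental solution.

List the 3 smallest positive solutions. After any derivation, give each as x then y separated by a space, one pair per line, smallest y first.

[13; 1,1,1,3,4,3,1,1,1,26] for √186; ℓ=10 ⇒ convergent index 9
step 0: (13, 1)  from 13·(1,0) + (0,1)
…
step 2: (27, 2)  from 1·(14,1) + (13,1)
step 3: (41, 3)  from 1·(27,2) + (14,1)
step 4: (150, 11)  from 3·(41,3) + (27,2)
…
step 6: (2073, 152)  from 3·(641,47) + (150,11)
…
step 8: (4787, 351)  from 1·(2714,199) + (2073,152)
step 9: (7501, 550)  from 1·(4787,351) + (2714,199)
fundamental: x₁=7501, y₁=550  (since 56265001 − 186·302500 = 1)
n=2: (7501,550)∘(7501,550) = (7501·7501+186·550·550, 7501·550+550·7501) = (112530001,8251100)
n=3: (112530001,8251100)∘(7501,550) = (7501·112530001+186·550·8251100, 7501·8251100+550·112530001) = (1688175067501,123783001650)

7501 550
112530001 8251100
1688175067501 123783001650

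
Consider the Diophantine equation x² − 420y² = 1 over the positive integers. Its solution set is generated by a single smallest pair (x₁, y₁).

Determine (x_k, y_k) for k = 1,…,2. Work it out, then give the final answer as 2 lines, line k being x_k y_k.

[20; 2,40] for √420; ℓ=2 ⇒ convergent index 1
k=0  a_k=20  p_k/q_k = 20/1
k=1  a_k=2  p_k/q_k = 41/2
(x₁, y₁) = (41, 2);  41² − 420·2² = 1 ✓
k=2:  x_2 = 41·41+420·2·2 = 3361,  y_2 = 41·2+2·41 = 164

41 2
3361 164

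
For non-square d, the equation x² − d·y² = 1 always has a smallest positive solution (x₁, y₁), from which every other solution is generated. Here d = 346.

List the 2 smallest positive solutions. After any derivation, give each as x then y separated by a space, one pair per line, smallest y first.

17299 930
598510801 32176140

[18; 1,1,1,1,36] for √346; ℓ=5 ⇒ convergent index 9
k=0  a_k=18  p_k/q_k = 18/1
…
k=4  a_k=1  p_k/q_k = 93/5
…
k=7  a_k=1  p_k/q_k = 6901/371
k=8  a_k=1  p_k/q_k = 10398/559
k=9  a_k=1  p_k/q_k = 17299/930
(x₁, y₁) = (17299, 930);  17299² − 346·930² = 1 ✓
k=2:  x_2 = 17299·17299+346·930·930 = 598510801,  y_2 = 17299·930+930·17299 = 32176140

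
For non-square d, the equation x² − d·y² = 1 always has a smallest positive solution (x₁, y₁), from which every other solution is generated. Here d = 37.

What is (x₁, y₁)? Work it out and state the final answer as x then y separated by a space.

73 12

√37 = [6; 12, …], period ℓ=1 (odd) → k=1
k=0  a_k=6  p_k/q_k = 6/1
k=1  a_k=12  p_k/q_k = 73/12
(x₁, y₁) = (73, 12);  73² − 37·12² = 1 ✓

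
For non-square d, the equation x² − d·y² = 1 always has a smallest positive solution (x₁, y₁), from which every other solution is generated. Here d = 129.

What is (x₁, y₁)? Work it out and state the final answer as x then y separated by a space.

16855 1484

√129 → a₀=11, period (2,1,3,1,6,1,3,1,2,22); ℓ=10 even so k=9
step 0: (11, 1)  from 11·(1,0) + (0,1)
…
step 4: (159, 14)  from 1·(125,11) + (34,3)
step 5: (1079, 95)  from 6·(159,14) + (125,11)
step 6: (1238, 109)  from 1·(1079,95) + (159,14)
…
step 8: (6031, 531)  from 1·(4793,422) + (1238,109)
step 9: (16855, 1484)  from 2·(6031,531) + (4793,422)
→ (16855, 1484).  Check: 16855²=284091025, 129·1484²=284091024, difference 1.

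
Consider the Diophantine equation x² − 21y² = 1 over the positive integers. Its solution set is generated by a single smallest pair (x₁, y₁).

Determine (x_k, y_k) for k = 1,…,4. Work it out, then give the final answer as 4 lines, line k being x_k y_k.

55 12
6049 1320
665335 145188
73180801 15969360

[4; 1,1,2,1,1,8] for √21; ℓ=6 ⇒ convergent index 5
k=0  a_k=4  p_k/q_k = 4/1
…
k=4  a_k=1  p_k/q_k = 32/7
k=5  a_k=1  p_k/q_k = 55/12
fundamental: x₁=55, y₁=12  (since 3025 − 21·144 = 1)
k=2:  x_2 = 55·55+21·12·12 = 6049,  y_2 = 55·12+12·55 = 1320
k=3:  x_3 = 55·6049+21·12·1320 = 665335,  y_3 = 55·1320+12·6049 = 145188
k=4:  x_4 = 55·665335+21·12·145188 = 73180801,  y_4 = 55·145188+12·665335 = 15969360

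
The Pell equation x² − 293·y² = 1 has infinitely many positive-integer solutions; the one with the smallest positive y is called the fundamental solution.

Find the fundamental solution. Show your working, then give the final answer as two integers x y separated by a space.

12320649 719780

√293 = [17; 8,1,1,8,34, …], period ℓ=5 (odd) → k=9
step 0: (17, 1)  from 17·(1,0) + (0,1)
step 1: (137, 8)  from 8·(17,1) + (1,0)
step 2: (154, 9)  from 1·(137,8) + (17,1)
…
step 4: (2482, 145)  from 8·(291,17) + (154,9)
step 5: (84679, 4947)  from 34·(2482,145) + (291,17)
…
step 7: (764593, 44668)  from 1·(679914,39721) + (84679,4947)
step 8: (1444507, 84389)  from 1·(764593,44668) + (679914,39721)
step 9: (12320649, 719780)  from 8·(1444507,84389) + (764593,44668)
(x₁, y₁) = (12320649, 719780);  12320649² − 293·719780² = 1 ✓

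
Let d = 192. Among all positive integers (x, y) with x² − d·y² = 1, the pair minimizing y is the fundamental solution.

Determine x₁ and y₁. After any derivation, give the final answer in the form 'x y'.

97 7

d=192: √d = [13; 1,5,1,26] (ℓ=4, even), read p_3/q_3
step 0: (13, 1)  from 13·(1,0) + (0,1)
step 1: (14, 1)  from 1·(13,1) + (1,0)
step 2: (83, 6)  from 5·(14,1) + (13,1)
step 3: (97, 7)  from 1·(83,6) + (14,1)
→ (97, 7).  Check: 97²=9409, 192·7²=9408, difference 1.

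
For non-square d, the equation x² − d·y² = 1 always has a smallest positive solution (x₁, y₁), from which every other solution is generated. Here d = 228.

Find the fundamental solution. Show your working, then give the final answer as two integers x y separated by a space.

151 10

[15; 10,30] for √228; ℓ=2 ⇒ convergent index 1
a_0=15:  p_0=15·1+0=15,  q_0=15·0+1=1
a_1=10:  p_1=10·15+1=151,  q_1=10·1+0=10
→ (151, 10).  Check: 151²=22801, 228·10²=22800, difference 1.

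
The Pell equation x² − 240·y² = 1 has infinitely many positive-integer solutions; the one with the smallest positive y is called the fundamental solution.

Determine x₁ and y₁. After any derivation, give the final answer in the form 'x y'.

31 2

[15; 2,30] for √240; ℓ=2 ⇒ convergent index 1
k=0  a_k=15  p_k/q_k = 15/1
k=1  a_k=2  p_k/q_k = 31/2
→ (31, 2).  Check: 31²=961, 240·2²=960, difference 1.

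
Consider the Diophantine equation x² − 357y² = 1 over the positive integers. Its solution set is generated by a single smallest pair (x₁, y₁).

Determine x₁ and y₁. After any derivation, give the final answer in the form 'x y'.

d=357: √d = [18; 1,8,2,8,1,36] (ℓ=6, even), read p_5/q_5
k=0  a_k=18  p_k/q_k = 18/1
…
k=2  a_k=8  p_k/q_k = 170/9
k=3  a_k=2  p_k/q_k = 359/19
k=4  a_k=8  p_k/q_k = 3042/161
k=5  a_k=1  p_k/q_k = 3401/180
(x₁, y₁) = (3401, 180);  3401² − 357·180² = 1 ✓

3401 180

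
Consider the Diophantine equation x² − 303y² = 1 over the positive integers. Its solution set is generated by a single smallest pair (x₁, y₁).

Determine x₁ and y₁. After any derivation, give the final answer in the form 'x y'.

2524 145

√303 → a₀=17, period (2,2,5,2,2,34); ℓ=6 even so k=5
i=0: a=17 ⇒ p=17, q=1
i=1: a=2 ⇒ p=35, q=2
…
i=4: a=2 ⇒ p=1027, q=59
i=5: a=2 ⇒ p=2524, q=145
(x₁, y₁) = (2524, 145);  2524² − 303·145² = 1 ✓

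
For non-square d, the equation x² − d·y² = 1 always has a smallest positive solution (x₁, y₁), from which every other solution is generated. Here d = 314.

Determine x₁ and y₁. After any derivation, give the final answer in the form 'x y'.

392499 22150

√314 = [17; 1,2,1,1,2,1,34, …], period ℓ=7 (odd) → k=13
step 0: (17, 1)  from 17·(1,0) + (0,1)
step 1: (18, 1)  from 1·(17,1) + (1,0)
…
step 7: (15381, 868)  from 34·(443,25) + (319,18)
…
step 10: (62853, 3547)  from 1·(47029,2654) + (15824,893)
…
step 12: (282617, 15949)  from 2·(109882,6201) + (62853,3547)
step 13: (392499, 22150)  from 1·(282617,15949) + (109882,6201)
→ (392499, 22150).  Check: 392499²=154055465001, 314·22150²=154055465000, difference 1.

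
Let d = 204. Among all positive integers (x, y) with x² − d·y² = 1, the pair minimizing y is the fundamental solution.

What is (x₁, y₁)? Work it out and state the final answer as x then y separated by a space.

d=204: √d = [14; 3,1,1,6,1,1,3,28] (ℓ=8, even), read p_7/q_7
k=0  a_k=14  p_k/q_k = 14/1
k=1  a_k=3  p_k/q_k = 43/3
k=2  a_k=1  p_k/q_k = 57/4
k=3  a_k=1  p_k/q_k = 100/7
k=4  a_k=6  p_k/q_k = 657/46
k=5  a_k=1  p_k/q_k = 757/53
k=6  a_k=1  p_k/q_k = 1414/99
k=7  a_k=3  p_k/q_k = 4999/350
(x₁, y₁) = (4999, 350);  4999² − 204·350² = 1 ✓

4999 350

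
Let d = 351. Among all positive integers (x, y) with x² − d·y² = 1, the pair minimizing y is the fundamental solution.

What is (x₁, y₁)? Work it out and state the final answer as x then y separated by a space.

62425 3332

d=351: √d = [18; 1,2,1,3,2,2,2,3,1,2,1,36] (ℓ=12, even), read p_11/q_11
i=0: a=18 ⇒ p=18, q=1
i=1: a=1 ⇒ p=19, q=1
…
i=3: a=1 ⇒ p=75, q=4
i=4: a=3 ⇒ p=281, q=15
i=5: a=2 ⇒ p=637, q=34
i=6: a=2 ⇒ p=1555, q=83
…
i=9: a=1 ⇒ p=16543, q=883
i=10: a=2 ⇒ p=45882, q=2449
i=11: a=1 ⇒ p=62425, q=3332
fundamental: x₁=62425, y₁=3332  (since 3896880625 − 351·11102224 = 1)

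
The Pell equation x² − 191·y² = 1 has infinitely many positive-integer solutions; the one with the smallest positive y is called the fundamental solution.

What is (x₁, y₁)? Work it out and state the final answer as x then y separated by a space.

8994000 650783

√191 = [13; 1,4,1,1,3,…,4,1,26, …], period ℓ=16 (even) → k=15
k=0  a_k=13  p_k/q_k = 13/1
k=1  a_k=1  p_k/q_k = 14/1
…
k=3  a_k=1  p_k/q_k = 83/6
k=4  a_k=1  p_k/q_k = 152/11
…
k=10  a_k=2  p_k/q_k = 207083/14984
…
k=12  a_k=1  p_k/q_k = 911765/65973
…
k=14  a_k=4  p_k/q_k = 7377553/533821
k=15  a_k=1  p_k/q_k = 8994000/650783
fundamental: x₁=8994000, y₁=650783  (since 80892036000000 − 191·423518513089 = 1)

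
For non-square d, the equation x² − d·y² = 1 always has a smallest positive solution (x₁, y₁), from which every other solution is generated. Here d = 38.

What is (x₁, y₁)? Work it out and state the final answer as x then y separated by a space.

√38 → a₀=6, period (6,12); ℓ=2 even so k=1
i=0: a=6 ⇒ p=6, q=1
i=1: a=6 ⇒ p=37, q=6
(x₁, y₁) = (37, 6);  37² − 38·6² = 1 ✓

37 6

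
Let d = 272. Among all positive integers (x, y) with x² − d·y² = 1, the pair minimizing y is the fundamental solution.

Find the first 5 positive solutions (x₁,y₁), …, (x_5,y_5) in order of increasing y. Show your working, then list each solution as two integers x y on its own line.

33 2
2177 132
143649 8710
9478657 574728
625447713 37923338

√272 → a₀=16, period (2,32); ℓ=2 even so k=1
a_0=16:  p_0=16·1+0=16,  q_0=16·0+1=1
a_1=2:  p_1=2·16+1=33,  q_1=2·1+0=2
(x₁, y₁) = (33, 2);  33² − 272·2² = 1 ✓
n=2: (33,2)∘(33,2) = (33·33+272·2·2, 33·2+2·33) = (2177,132)
n=3: (2177,132)∘(33,2) = (33·2177+272·2·132, 33·132+2·2177) = (143649,8710)
n=4: (143649,8710)∘(33,2) = (33·143649+272·2·8710, 33·8710+2·143649) = (9478657,574728)
n=5: (9478657,574728)∘(33,2) = (33·9478657+272·2·574728, 33·574728+2·9478657) = (625447713,37923338)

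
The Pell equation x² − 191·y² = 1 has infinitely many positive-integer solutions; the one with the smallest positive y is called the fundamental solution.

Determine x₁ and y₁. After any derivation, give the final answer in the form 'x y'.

d=191: √d = [13; 1,4,1,1,3,…,4,1,26] (ℓ=16, even), read p_15/q_15
step 0: (13, 1)  from 13·(1,0) + (0,1)
step 1: (14, 1)  from 1·(13,1) + (1,0)
step 2: (69, 5)  from 4·(14,1) + (13,1)
step 3: (83, 6)  from 1·(69,5) + (14,1)
…
step 10: (207083, 14984)  from 2·(83433,6037) + (40217,2910)
…
step 12: (911765, 65973)  from 1·(704682,50989) + (207083,14984)
…
step 14: (7377553, 533821)  from 4·(1616447,116962) + (911765,65973)
step 15: (8994000, 650783)  from 1·(7377553,533821) + (1616447,116962)
fundamental: x₁=8994000, y₁=650783  (since 80892036000000 − 191·423518513089 = 1)

8994000 650783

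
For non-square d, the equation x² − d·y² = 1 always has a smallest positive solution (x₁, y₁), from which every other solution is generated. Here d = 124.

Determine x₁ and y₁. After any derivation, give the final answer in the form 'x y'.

4620799 414960

√124 → a₀=11, period (7,2,1,1,1,…,2,7,22); ℓ=16 even so k=15
a_0=11:  p_0=11·1+0=11,  q_0=11·0+1=1
…
a_2=2:  p_2=2·78+11=167,  q_2=2·7+1=15
…
a_4=1:  p_4=1·245+167=412,  q_4=1·22+15=37
a_5=1:  p_5=1·412+245=657,  q_5=1·37+22=59
…
a_7=1:  p_7=1·2383+657=3040,  q_7=1·214+59=273
a_8=4:  p_8=4·3040+2383=14543,  q_8=4·273+214=1306
a_9=1:  p_9=1·14543+3040=17583,  q_9=1·1306+273=1579
…
a_11=1:  p_11=1·67292+17583=84875,  q_11=1·6043+1579=7622
a_12=1:  p_12=1·84875+67292=152167,  q_12=1·7622+6043=13665
a_13=1:  p_13=1·152167+84875=237042,  q_13=1·13665+7622=21287
a_14=2:  p_14=2·237042+152167=626251,  q_14=2·21287+13665=56239
a_15=7:  p_15=7·626251+237042=4620799,  q_15=7·56239+21287=414960
fundamental: x₁=4620799, y₁=414960  (since 21351783398401 − 124·172191801600 = 1)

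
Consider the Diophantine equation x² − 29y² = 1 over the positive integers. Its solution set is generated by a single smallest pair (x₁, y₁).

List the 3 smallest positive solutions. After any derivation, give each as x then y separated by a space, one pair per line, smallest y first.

d=29: √d = [5; 2,1,1,2,10] (ℓ=5, odd), read p_9/q_9
a_0=5:  p_0=5·1+0=5,  q_0=5·0+1=1
a_1=2:  p_1=2·5+1=11,  q_1=2·1+0=2
…
a_3=1:  p_3=1·16+11=27,  q_3=1·3+2=5
…
a_6=2:  p_6=2·727+70=1524,  q_6=2·135+13=283
…
a_8=1:  p_8=1·2251+1524=3775,  q_8=1·418+283=701
a_9=2:  p_9=2·3775+2251=9801,  q_9=2·701+418=1820
(x₁, y₁) = (9801, 1820);  9801² − 29·1820² = 1 ✓
(x_2, y_2) = (9801·9801 + 29·1820·1820, 9801·1820 + 1820·9801) = (192119201, 35675640)
(x_3, y_3) = (9801·192119201 + 29·1820·35675640, 9801·35675640 + 1820·192119201) = (3765920568201, 699313893460)

9801 1820
192119201 35675640
3765920568201 699313893460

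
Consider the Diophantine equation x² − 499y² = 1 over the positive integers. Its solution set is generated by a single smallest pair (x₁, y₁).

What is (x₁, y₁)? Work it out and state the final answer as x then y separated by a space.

√499 = [22; 2,1,21,1,2,44, …], period ℓ=6 (even) → k=5
a_0=22:  p_0=22·1+0=22,  q_0=22·0+1=1
a_1=2:  p_1=2·22+1=45,  q_1=2·1+0=2
…
a_3=21:  p_3=21·67+45=1452,  q_3=21·3+2=65
a_4=1:  p_4=1·1452+67=1519,  q_4=1·65+3=68
a_5=2:  p_5=2·1519+1452=4490,  q_5=2·68+65=201
(x₁, y₁) = (4490, 201);  4490² − 499·201² = 1 ✓

4490 201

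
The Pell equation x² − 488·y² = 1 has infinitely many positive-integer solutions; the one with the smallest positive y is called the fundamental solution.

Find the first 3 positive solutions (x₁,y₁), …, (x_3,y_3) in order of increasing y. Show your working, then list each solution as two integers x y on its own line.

243 11
118097 5346
57394899 2598145

√488 = [22; 11,44, …], period ℓ=2 (even) → k=1
a_0=22:  p_0=22·1+0=22,  q_0=22·0+1=1
a_1=11:  p_1=11·22+1=243,  q_1=11·1+0=11
→ (243, 11).  Check: 243²=59049, 488·11²=59048, difference 1.
(243+11√488)^2 = 118097 + 5346√488
(243+11√488)^3 = 57394899 + 2598145√488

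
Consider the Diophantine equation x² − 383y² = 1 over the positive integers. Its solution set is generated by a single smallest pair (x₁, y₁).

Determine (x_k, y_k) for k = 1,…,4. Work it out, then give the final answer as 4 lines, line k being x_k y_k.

d=383: √d = [19; 1,1,3,19,3,1,1,38] (ℓ=8, even), read p_7/q_7
i=0: a=19 ⇒ p=19, q=1
i=1: a=1 ⇒ p=20, q=1
i=2: a=1 ⇒ p=39, q=2
i=3: a=3 ⇒ p=137, q=7
…
i=5: a=3 ⇒ p=8063, q=412
i=6: a=1 ⇒ p=10705, q=547
i=7: a=1 ⇒ p=18768, q=959
(x₁, y₁) = (18768, 959);  18768² − 383·959² = 1 ✓
n=2: (18768,959)∘(18768,959) = (18768·18768+383·959·959, 18768·959+959·18768) = (704475647,35997024)
n=3: (704475647,35997024)∘(18768,959) = (18768·704475647+383·959·35997024, 18768·35997024+959·704475647) = (26443197867024,1351184291905)
n=4: (26443197867024,1351184291905)∘(18768,959) = (18768·26443197867024+383·959·1351184291905, 18768·1351184291905+959·26443197867024) = (992571874432137217,50718053544949056)

18768 959
704475647 35997024
26443197867024 1351184291905
992571874432137217 50718053544949056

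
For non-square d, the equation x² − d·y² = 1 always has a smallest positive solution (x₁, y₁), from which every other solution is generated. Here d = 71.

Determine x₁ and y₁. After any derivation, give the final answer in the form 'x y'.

√71 → a₀=8, period (2,2,1,7,1,2,2,16); ℓ=8 even so k=7
i=0: a=8 ⇒ p=8, q=1
i=1: a=2 ⇒ p=17, q=2
…
i=3: a=1 ⇒ p=59, q=7
i=4: a=7 ⇒ p=455, q=54
…
i=6: a=2 ⇒ p=1483, q=176
i=7: a=2 ⇒ p=3480, q=413
→ (3480, 413).  Check: 3480²=12110400, 71·413²=12110399, difference 1.

3480 413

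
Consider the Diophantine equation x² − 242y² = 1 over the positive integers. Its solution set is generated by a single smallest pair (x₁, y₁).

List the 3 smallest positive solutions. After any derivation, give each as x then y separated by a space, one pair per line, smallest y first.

√242 → a₀=15, period (1,1,3,1,14,1,3,1,1,30); ℓ=10 even so k=9
k=0  a_k=15  p_k/q_k = 15/1
…
k=2  a_k=1  p_k/q_k = 31/2
…
k=4  a_k=1  p_k/q_k = 140/9
k=5  a_k=14  p_k/q_k = 2069/133
…
k=8  a_k=1  p_k/q_k = 10905/701
k=9  a_k=1  p_k/q_k = 19601/1260
fundamental: x₁=19601, y₁=1260  (since 384199201 − 242·1587600 = 1)
n=2: (19601,1260)∘(19601,1260) = (19601·19601+242·1260·1260, 19601·1260+1260·19601) = (768398401,49394520)
n=3: (768398401,49394520)∘(19601,1260) = (19601·768398401+242·1260·49394520, 19601·49394520+1260·768398401) = (30122754096401,1936363971780)

19601 1260
768398401 49394520
30122754096401 1936363971780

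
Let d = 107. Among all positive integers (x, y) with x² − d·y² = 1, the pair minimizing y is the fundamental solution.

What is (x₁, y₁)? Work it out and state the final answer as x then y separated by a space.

d=107: √d = [10; 2,1,9,1,2,20] (ℓ=6, even), read p_5/q_5
step 0: (10, 1)  from 10·(1,0) + (0,1)
step 1: (21, 2)  from 2·(10,1) + (1,0)
step 2: (31, 3)  from 1·(21,2) + (10,1)
step 3: (300, 29)  from 9·(31,3) + (21,2)
step 4: (331, 32)  from 1·(300,29) + (31,3)
step 5: (962, 93)  from 2·(331,32) + (300,29)
→ (962, 93).  Check: 962²=925444, 107·93²=925443, difference 1.

962 93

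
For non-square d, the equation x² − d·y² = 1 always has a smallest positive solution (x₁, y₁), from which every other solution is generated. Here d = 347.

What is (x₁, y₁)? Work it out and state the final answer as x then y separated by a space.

√347 → a₀=18, period (1,1,1,2,4,…,1,1,36); ℓ=14 even so k=13
step 0: (18, 1)  from 18·(1,0) + (0,1)
step 1: (19, 1)  from 1·(18,1) + (1,0)
…
step 4: (149, 8)  from 2·(56,3) + (37,2)
step 5: (652, 35)  from 4·(149,8) + (56,3)
…
step 7: (14269, 766)  from 17·(801,43) + (652,35)
…
step 12: (402885, 21628)  from 1·(238717,12815) + (164168,8813)
step 13: (641602, 34443)  from 1·(402885,21628) + (238717,12815)
fundamental: x₁=641602, y₁=34443  (since 411653126404 − 347·1186320249 = 1)

641602 34443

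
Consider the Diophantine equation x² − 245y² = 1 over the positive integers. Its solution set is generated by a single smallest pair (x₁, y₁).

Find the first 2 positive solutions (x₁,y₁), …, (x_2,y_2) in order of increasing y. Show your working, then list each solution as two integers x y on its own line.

51841 3312
5374978561 343394784

[15; 1,1,1,7,6,7,1,1,1,30] for √245; ℓ=10 ⇒ convergent index 9
a_0=15:  p_0=15·1+0=15,  q_0=15·0+1=1
a_1=1:  p_1=1·15+1=16,  q_1=1·1+0=1
a_2=1:  p_2=1·16+15=31,  q_2=1·1+1=2
…
a_4=7:  p_4=7·47+31=360,  q_4=7·3+2=23
a_5=6:  p_5=6·360+47=2207,  q_5=6·23+3=141
a_6=7:  p_6=7·2207+360=15809,  q_6=7·141+23=1010
a_7=1:  p_7=1·15809+2207=18016,  q_7=1·1010+141=1151
a_8=1:  p_8=1·18016+15809=33825,  q_8=1·1151+1010=2161
a_9=1:  p_9=1·33825+18016=51841,  q_9=1·2161+1151=3312
fundamental: x₁=51841, y₁=3312  (since 2687489281 − 245·10969344 = 1)
(x_2, y_2) = (51841·51841 + 245·3312·3312, 51841·3312 + 3312·51841) = (5374978561, 343394784)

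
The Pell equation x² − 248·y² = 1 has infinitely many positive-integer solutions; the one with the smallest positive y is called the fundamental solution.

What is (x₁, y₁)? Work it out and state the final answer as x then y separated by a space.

63 4

√248 → a₀=15, period (1,2,1,30); ℓ=4 even so k=3
i=0: a=15 ⇒ p=15, q=1
i=1: a=1 ⇒ p=16, q=1
i=2: a=2 ⇒ p=47, q=3
i=3: a=1 ⇒ p=63, q=4
(x₁, y₁) = (63, 4);  63² − 248·4² = 1 ✓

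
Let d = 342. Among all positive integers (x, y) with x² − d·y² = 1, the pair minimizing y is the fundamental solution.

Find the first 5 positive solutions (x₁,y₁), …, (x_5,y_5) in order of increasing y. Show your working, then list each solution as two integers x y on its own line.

37 2
2737 148
202501 10950
14982337 810152
1108490437 59940298

√342 → a₀=18, period (2,36); ℓ=2 even so k=1
a_0=18:  p_0=18·1+0=18,  q_0=18·0+1=1
a_1=2:  p_1=2·18+1=37,  q_1=2·1+0=2
(x₁, y₁) = (37, 2);  37² − 342·2² = 1 ✓
k=2:  x_2 = 37·37+342·2·2 = 2737,  y_2 = 37·2+2·37 = 148
k=3:  x_3 = 37·2737+342·2·148 = 202501,  y_3 = 37·148+2·2737 = 10950
k=4:  x_4 = 37·202501+342·2·10950 = 14982337,  y_4 = 37·10950+2·202501 = 810152
k=5:  x_5 = 37·14982337+342·2·810152 = 1108490437,  y_5 = 37·810152+2·14982337 = 59940298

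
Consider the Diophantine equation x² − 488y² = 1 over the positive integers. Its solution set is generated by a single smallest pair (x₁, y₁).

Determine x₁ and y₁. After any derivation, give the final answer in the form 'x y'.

√488 → a₀=22, period (11,44); ℓ=2 even so k=1
step 0: (22, 1)  from 22·(1,0) + (0,1)
step 1: (243, 11)  from 11·(22,1) + (1,0)
fundamental: x₁=243, y₁=11  (since 59049 − 488·121 = 1)

243 11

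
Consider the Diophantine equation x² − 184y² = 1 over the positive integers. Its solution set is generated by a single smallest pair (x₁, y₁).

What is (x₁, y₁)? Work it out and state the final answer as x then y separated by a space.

[13; 1,1,3,2,1,2,1,2,3,1,1,26] for √184; ℓ=12 ⇒ convergent index 11
i=0: a=13 ⇒ p=13, q=1
i=1: a=1 ⇒ p=14, q=1
…
i=3: a=3 ⇒ p=95, q=7
i=4: a=2 ⇒ p=217, q=16
…
i=6: a=2 ⇒ p=841, q=62
i=7: a=1 ⇒ p=1153, q=85
i=8: a=2 ⇒ p=3147, q=232
i=9: a=3 ⇒ p=10594, q=781
i=10: a=1 ⇒ p=13741, q=1013
i=11: a=1 ⇒ p=24335, q=1794
→ (24335, 1794).  Check: 24335²=592192225, 184·1794²=592192224, difference 1.

24335 1794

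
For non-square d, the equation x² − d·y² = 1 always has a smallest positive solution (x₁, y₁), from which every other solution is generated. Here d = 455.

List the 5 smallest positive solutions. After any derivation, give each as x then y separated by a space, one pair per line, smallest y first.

√455 → a₀=21, period (3,42); ℓ=2 even so k=1
i=0: a=21 ⇒ p=21, q=1
i=1: a=3 ⇒ p=64, q=3
(x₁, y₁) = (64, 3);  64² − 455·3² = 1 ✓
n=2: (64,3)∘(64,3) = (64·64+455·3·3, 64·3+3·64) = (8191,384)
n=3: (8191,384)∘(64,3) = (64·8191+455·3·384, 64·384+3·8191) = (1048384,49149)
n=4: (1048384,49149)∘(64,3) = (64·1048384+455·3·49149, 64·49149+3·1048384) = (134184961,6290688)
n=5: (134184961,6290688)∘(64,3) = (64·134184961+455·3·6290688, 64·6290688+3·134184961) = (17174626624,805158915)

64 3
8191 384
1048384 49149
134184961 6290688
17174626624 805158915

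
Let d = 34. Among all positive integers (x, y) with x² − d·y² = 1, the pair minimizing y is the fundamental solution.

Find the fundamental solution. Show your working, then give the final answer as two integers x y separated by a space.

35 6

√34 → a₀=5, period (1,4,1,10); ℓ=4 even so k=3
a_0=5:  p_0=5·1+0=5,  q_0=5·0+1=1
a_1=1:  p_1=1·5+1=6,  q_1=1·1+0=1
a_2=4:  p_2=4·6+5=29,  q_2=4·1+1=5
a_3=1:  p_3=1·29+6=35,  q_3=1·5+1=6
(x₁, y₁) = (35, 6);  35² − 34·6² = 1 ✓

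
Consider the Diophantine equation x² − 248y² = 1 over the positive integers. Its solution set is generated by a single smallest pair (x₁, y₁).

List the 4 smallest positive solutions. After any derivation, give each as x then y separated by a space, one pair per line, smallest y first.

√248 = [15; 1,2,1,30, …], period ℓ=4 (even) → k=3
a_0=15:  p_0=15·1+0=15,  q_0=15·0+1=1
a_1=1:  p_1=1·15+1=16,  q_1=1·1+0=1
a_2=2:  p_2=2·16+15=47,  q_2=2·1+1=3
a_3=1:  p_3=1·47+16=63,  q_3=1·3+1=4
fundamental: x₁=63, y₁=4  (since 3969 − 248·16 = 1)
(x_2, y_2) = (63·63 + 248·4·4, 63·4 + 4·63) = (7937, 504)
(x_3, y_3) = (63·7937 + 248·4·504, 63·504 + 4·7937) = (999999, 63500)
(x_4, y_4) = (63·999999 + 248·4·63500, 63·63500 + 4·999999) = (125991937, 8000496)

63 4
7937 504
999999 63500
125991937 8000496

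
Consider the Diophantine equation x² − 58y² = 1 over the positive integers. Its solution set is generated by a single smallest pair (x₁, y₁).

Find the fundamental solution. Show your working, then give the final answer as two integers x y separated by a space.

19603 2574

√58 → a₀=7, period (1,1,1,1,1,1,14); ℓ=7 odd so k=13
i=0: a=7 ⇒ p=7, q=1
…
i=2: a=1 ⇒ p=15, q=2
i=3: a=1 ⇒ p=23, q=3
i=4: a=1 ⇒ p=38, q=5
i=5: a=1 ⇒ p=61, q=8
…
i=7: a=14 ⇒ p=1447, q=190
i=8: a=1 ⇒ p=1546, q=203
i=9: a=1 ⇒ p=2993, q=393
i=10: a=1 ⇒ p=4539, q=596
i=11: a=1 ⇒ p=7532, q=989
i=12: a=1 ⇒ p=12071, q=1585
i=13: a=1 ⇒ p=19603, q=2574
(x₁, y₁) = (19603, 2574);  19603² − 58·2574² = 1 ✓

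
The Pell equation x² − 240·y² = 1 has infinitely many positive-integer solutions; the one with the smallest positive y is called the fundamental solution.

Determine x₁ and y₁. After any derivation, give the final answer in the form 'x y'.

31 2

[15; 2,30] for √240; ℓ=2 ⇒ convergent index 1
i=0: a=15 ⇒ p=15, q=1
i=1: a=2 ⇒ p=31, q=2
fundamental: x₁=31, y₁=2  (since 961 − 240·4 = 1)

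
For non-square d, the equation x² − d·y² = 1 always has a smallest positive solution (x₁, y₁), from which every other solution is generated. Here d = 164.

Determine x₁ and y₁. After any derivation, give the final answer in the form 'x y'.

2049 160

√164 = [12; 1,4,6,4,1,24, …], period ℓ=6 (even) → k=5
i=0: a=12 ⇒ p=12, q=1
…
i=2: a=4 ⇒ p=64, q=5
i=3: a=6 ⇒ p=397, q=31
i=4: a=4 ⇒ p=1652, q=129
i=5: a=1 ⇒ p=2049, q=160
→ (2049, 160).  Check: 2049²=4198401, 164·160²=4198400, difference 1.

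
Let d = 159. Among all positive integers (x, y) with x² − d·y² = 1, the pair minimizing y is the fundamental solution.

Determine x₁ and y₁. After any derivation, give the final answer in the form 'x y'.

1324 105

[12; 1,1,1,1,3,1,1,1,1,24] for √159; ℓ=10 ⇒ convergent index 9
step 0: (12, 1)  from 12·(1,0) + (0,1)
step 1: (13, 1)  from 1·(12,1) + (1,0)
step 2: (25, 2)  from 1·(13,1) + (12,1)
step 3: (38, 3)  from 1·(25,2) + (13,1)
step 4: (63, 5)  from 1·(38,3) + (25,2)
step 5: (227, 18)  from 3·(63,5) + (38,3)
step 6: (290, 23)  from 1·(227,18) + (63,5)
step 7: (517, 41)  from 1·(290,23) + (227,18)
step 8: (807, 64)  from 1·(517,41) + (290,23)
step 9: (1324, 105)  from 1·(807,64) + (517,41)
(x₁, y₁) = (1324, 105);  1324² − 159·105² = 1 ✓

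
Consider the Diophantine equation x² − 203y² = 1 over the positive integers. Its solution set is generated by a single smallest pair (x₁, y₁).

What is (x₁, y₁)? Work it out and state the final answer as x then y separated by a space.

√203 → a₀=14, period (4,28); ℓ=2 even so k=1
i=0: a=14 ⇒ p=14, q=1
i=1: a=4 ⇒ p=57, q=4
→ (57, 4).  Check: 57²=3249, 203·4²=3248, difference 1.

57 4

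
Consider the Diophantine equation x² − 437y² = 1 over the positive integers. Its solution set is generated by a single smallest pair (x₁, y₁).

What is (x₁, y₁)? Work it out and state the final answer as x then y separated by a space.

4599 220

√437 → a₀=20, period (1,9,2,9,1,40); ℓ=6 even so k=5
a_0=20:  p_0=20·1+0=20,  q_0=20·0+1=1
…
a_4=9:  p_4=9·439+209=4160,  q_4=9·21+10=199
a_5=1:  p_5=1·4160+439=4599,  q_5=1·199+21=220
fundamental: x₁=4599, y₁=220  (since 21150801 − 437·48400 = 1)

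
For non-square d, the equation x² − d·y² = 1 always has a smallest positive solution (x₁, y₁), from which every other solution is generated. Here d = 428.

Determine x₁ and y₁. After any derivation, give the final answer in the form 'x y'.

[20; 1,2,4,1,5,10,5,1,4,2,1,40] for √428; ℓ=12 ⇒ convergent index 11
i=0: a=20 ⇒ p=20, q=1
…
i=5: a=5 ⇒ p=1924, q=93
i=6: a=10 ⇒ p=19571, q=946
…
i=8: a=1 ⇒ p=119350, q=5769
…
i=10: a=2 ⇒ p=1273708, q=61567
i=11: a=1 ⇒ p=1850887, q=89466
fundamental: x₁=1850887, y₁=89466  (since 3425782686769 − 428·8004165156 = 1)

1850887 89466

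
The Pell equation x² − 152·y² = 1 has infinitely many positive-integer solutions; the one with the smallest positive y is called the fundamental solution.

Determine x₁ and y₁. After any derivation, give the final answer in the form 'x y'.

37 3

[12; 3,24] for √152; ℓ=2 ⇒ convergent index 1
k=0  a_k=12  p_k/q_k = 12/1
k=1  a_k=3  p_k/q_k = 37/3
→ (37, 3).  Check: 37²=1369, 152·3²=1368, difference 1.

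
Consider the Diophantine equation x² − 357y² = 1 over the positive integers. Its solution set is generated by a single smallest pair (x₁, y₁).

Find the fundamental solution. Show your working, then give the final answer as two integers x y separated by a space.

[18; 1,8,2,8,1,36] for √357; ℓ=6 ⇒ convergent index 5
k=0  a_k=18  p_k/q_k = 18/1
…
k=2  a_k=8  p_k/q_k = 170/9
k=3  a_k=2  p_k/q_k = 359/19
k=4  a_k=8  p_k/q_k = 3042/161
k=5  a_k=1  p_k/q_k = 3401/180
→ (3401, 180).  Check: 3401²=11566801, 357·180²=11566800, difference 1.

3401 180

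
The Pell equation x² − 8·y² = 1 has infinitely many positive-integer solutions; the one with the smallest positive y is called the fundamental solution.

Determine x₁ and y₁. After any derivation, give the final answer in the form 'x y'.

d=8: √d = [2; 1,4] (ℓ=2, even), read p_1/q_1
k=0  a_k=2  p_k/q_k = 2/1
k=1  a_k=1  p_k/q_k = 3/1
→ (3, 1).  Check: 3²=9, 8·1²=8, difference 1.

3 1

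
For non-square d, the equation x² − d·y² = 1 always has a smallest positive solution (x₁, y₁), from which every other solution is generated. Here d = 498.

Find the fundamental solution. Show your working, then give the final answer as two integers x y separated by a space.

179777 8056

d=498: √d = [22; 3,6,22,6,3,44] (ℓ=6, even), read p_5/q_5
i=0: a=22 ⇒ p=22, q=1
…
i=2: a=6 ⇒ p=424, q=19
…
i=4: a=6 ⇒ p=56794, q=2545
i=5: a=3 ⇒ p=179777, q=8056
fundamental: x₁=179777, y₁=8056  (since 32319769729 − 498·64899136 = 1)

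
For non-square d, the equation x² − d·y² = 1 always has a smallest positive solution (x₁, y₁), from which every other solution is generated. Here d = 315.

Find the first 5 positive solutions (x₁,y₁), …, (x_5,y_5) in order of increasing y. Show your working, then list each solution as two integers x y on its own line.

√315 = [17; 1,2,1,34, …], period ℓ=4 (even) → k=3
a_0=17:  p_0=17·1+0=17,  q_0=17·0+1=1
…
a_2=2:  p_2=2·18+17=53,  q_2=2·1+1=3
a_3=1:  p_3=1·53+18=71,  q_3=1·3+1=4
(x₁, y₁) = (71, 4);  71² − 315·4² = 1 ✓
(x_2, y_2) = (71·71 + 315·4·4, 71·4 + 4·71) = (10081, 568)
(x_3, y_3) = (71·10081 + 315·4·568, 71·568 + 4·10081) = (1431431, 80652)
(x_4, y_4) = (71·1431431 + 315·4·80652, 71·80652 + 4·1431431) = (203253121, 11452016)
(x_5, y_5) = (71·203253121 + 315·4·11452016, 71·11452016 + 4·203253121) = (28860511751, 1626105620)

71 4
10081 568
1431431 80652
203253121 11452016
28860511751 1626105620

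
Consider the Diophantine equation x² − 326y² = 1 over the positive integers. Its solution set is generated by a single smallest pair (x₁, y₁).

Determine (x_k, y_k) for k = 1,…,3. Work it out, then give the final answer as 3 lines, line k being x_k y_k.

325 18
211249 11700
137311525 7604982

d=326: √d = [18; 18,36] (ℓ=2, even), read p_1/q_1
a_0=18:  p_0=18·1+0=18,  q_0=18·0+1=1
a_1=18:  p_1=18·18+1=325,  q_1=18·1+0=18
→ (325, 18).  Check: 325²=105625, 326·18²=105624, difference 1.
n=2: (325,18)∘(325,18) = (325·325+326·18·18, 325·18+18·325) = (211249,11700)
n=3: (211249,11700)∘(325,18) = (325·211249+326·18·11700, 325·11700+18·211249) = (137311525,7604982)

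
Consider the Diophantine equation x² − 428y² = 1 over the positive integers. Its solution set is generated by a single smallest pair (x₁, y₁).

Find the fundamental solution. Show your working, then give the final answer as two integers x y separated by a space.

√428 → a₀=20, period (1,2,4,1,5,10,5,1,4,2,1,40); ℓ=12 even so k=11
k=0  a_k=20  p_k/q_k = 20/1
…
k=5  a_k=5  p_k/q_k = 1924/93
…
k=10  a_k=2  p_k/q_k = 1273708/61567
k=11  a_k=1  p_k/q_k = 1850887/89466
(x₁, y₁) = (1850887, 89466);  1850887² − 428·89466² = 1 ✓

1850887 89466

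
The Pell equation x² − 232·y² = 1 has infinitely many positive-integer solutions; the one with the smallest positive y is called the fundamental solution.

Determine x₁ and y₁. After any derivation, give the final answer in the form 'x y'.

19603 1287

√232 = [15; 4,3,7,3,4,30, …], period ℓ=6 (even) → k=5
a_0=15:  p_0=15·1+0=15,  q_0=15·0+1=1
a_1=4:  p_1=4·15+1=61,  q_1=4·1+0=4
a_2=3:  p_2=3·61+15=198,  q_2=3·4+1=13
a_3=7:  p_3=7·198+61=1447,  q_3=7·13+4=95
a_4=3:  p_4=3·1447+198=4539,  q_4=3·95+13=298
a_5=4:  p_5=4·4539+1447=19603,  q_5=4·298+95=1287
(x₁, y₁) = (19603, 1287);  19603² − 232·1287² = 1 ✓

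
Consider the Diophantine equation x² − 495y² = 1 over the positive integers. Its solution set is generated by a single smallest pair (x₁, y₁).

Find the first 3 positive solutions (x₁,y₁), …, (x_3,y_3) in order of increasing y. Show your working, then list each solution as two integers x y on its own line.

√495 = [22; 4,44, …], period ℓ=2 (even) → k=1
i=0: a=22 ⇒ p=22, q=1
i=1: a=4 ⇒ p=89, q=4
fundamental: x₁=89, y₁=4  (since 7921 − 495·16 = 1)
(89+4√495)^2 = 15841 + 712√495
(89+4√495)^3 = 2819609 + 126732√495

89 4
15841 712
2819609 126732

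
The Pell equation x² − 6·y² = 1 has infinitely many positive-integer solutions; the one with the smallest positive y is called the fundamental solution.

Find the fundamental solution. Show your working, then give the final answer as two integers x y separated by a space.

d=6: √d = [2; 2,4] (ℓ=2, even), read p_1/q_1
step 0: (2, 1)  from 2·(1,0) + (0,1)
step 1: (5, 2)  from 2·(2,1) + (1,0)
→ (5, 2).  Check: 5²=25, 6·2²=24, difference 1.

5 2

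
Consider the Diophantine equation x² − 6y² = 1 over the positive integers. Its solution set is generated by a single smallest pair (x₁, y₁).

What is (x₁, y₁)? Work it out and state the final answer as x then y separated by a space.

5 2

√6 = [2; 2,4, …], period ℓ=2 (even) → k=1
i=0: a=2 ⇒ p=2, q=1
i=1: a=2 ⇒ p=5, q=2
→ (5, 2).  Check: 5²=25, 6·2²=24, difference 1.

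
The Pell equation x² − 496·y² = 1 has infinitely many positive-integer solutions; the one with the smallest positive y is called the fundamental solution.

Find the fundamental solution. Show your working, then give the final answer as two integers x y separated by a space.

d=496: √d = [22; 3,1,2,4,1,…,1,3,44] (ℓ=16, even), read p_15/q_15
k=0  a_k=22  p_k/q_k = 22/1
…
k=2  a_k=1  p_k/q_k = 89/4
k=3  a_k=2  p_k/q_k = 245/11
k=4  a_k=4  p_k/q_k = 1069/48
…
k=6  a_k=1  p_k/q_k = 2383/107
k=7  a_k=2  p_k/q_k = 6080/273
k=8  a_k=2  p_k/q_k = 14543/653
k=9  a_k=2  p_k/q_k = 35166/1579
k=10  a_k=1  p_k/q_k = 49709/2232
k=11  a_k=1  p_k/q_k = 84875/3811
k=12  a_k=4  p_k/q_k = 389209/17476
…
k=14  a_k=1  p_k/q_k = 1252502/56239
k=15  a_k=3  p_k/q_k = 4620799/207480
fundamental: x₁=4620799, y₁=207480  (since 21351783398401 − 496·43047950400 = 1)

4620799 207480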